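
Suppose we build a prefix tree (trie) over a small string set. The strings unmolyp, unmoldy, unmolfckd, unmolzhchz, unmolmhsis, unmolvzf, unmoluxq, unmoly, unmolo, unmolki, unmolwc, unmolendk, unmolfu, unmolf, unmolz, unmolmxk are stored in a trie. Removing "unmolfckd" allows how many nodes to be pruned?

3

Walk "unmolfckd" from the leaf back toward the root, removing each node that no remaining word uses.
The suffix "ckd" (3 nodes) is used only by "unmolfckd"; the node for "unmolf" still has the child "u", so pruning stops there.
Nodes removed: 3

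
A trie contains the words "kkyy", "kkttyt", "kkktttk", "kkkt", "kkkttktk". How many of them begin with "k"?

5

Filter for entries beginning with "k":
Matches: "kkkt", "kkkttktk", "kkktttk", "kkttyt", "kkyy"
Count: 5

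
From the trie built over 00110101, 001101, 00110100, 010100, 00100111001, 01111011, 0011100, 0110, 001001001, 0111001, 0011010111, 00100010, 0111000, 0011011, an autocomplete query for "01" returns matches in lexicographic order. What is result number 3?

0111000

DFS of the "01" subtree visits, in order: "010100", "0110", "0111000", "0111001", "01111011"
Position 3: 0111000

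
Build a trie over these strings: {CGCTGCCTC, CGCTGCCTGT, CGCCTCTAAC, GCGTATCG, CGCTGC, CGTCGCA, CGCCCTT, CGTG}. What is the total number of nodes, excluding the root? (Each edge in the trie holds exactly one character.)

Count nodes per top-level branch (shared prefixes stored once):
  'C'-branch (CGCCCTT, CGCCTCTAAC, CGCTGC, CGCTGCCTC, CGCTGCCTGT, CGTCGCA, CGTG): 27 nodes
  'G'-branch (GCGTATCG): 8 nodes
Sum: 35

35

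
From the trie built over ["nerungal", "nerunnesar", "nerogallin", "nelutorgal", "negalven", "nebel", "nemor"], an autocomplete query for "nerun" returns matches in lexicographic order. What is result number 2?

nerunnesar

Filter for "nerun…" and sort: "nerungal", "nerunnesar"
Position 2: nerunnesar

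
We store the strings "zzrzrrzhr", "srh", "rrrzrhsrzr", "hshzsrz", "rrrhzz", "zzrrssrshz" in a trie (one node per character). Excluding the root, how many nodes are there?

Trie structure (* marks end of a word):
(root)
├─ h
│  └─ s
│     └─ h
│        └─ z
│           └─ s
│              └─ r
│                 └─ z *
├─ r
│  └─ r
│     └─ r
│        ├─ h
│        │  └─ z
│        │     └─ z *
│        └─ z
│           └─ r
│              └─ h
│                 └─ s
│                    └─ r
│                       └─ z
│                          └─ r *
├─ s
│  └─ r
│     └─ h *
└─ z
   └─ z
      └─ r
         ├─ r
         │  └─ s
         │     └─ s
         │        └─ r
         │           └─ s
         │              └─ h
         │                 └─ z *
         └─ z
            └─ r
               └─ r
                  └─ z
                     └─ h
                        └─ r *
Counting every labelled node above: 39.

39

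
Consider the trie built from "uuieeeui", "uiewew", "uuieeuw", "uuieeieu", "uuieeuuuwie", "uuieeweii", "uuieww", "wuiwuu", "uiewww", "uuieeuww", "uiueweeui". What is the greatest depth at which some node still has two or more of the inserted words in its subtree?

Equivalently: take the maximum, over all pairs, of their longest common prefix length.
e.g. "uuieeuw" and "uuieeuww" share the prefix "uuieeuw" of length 7; no pair shares a longer one.
Longest shared-prefix length: 7

7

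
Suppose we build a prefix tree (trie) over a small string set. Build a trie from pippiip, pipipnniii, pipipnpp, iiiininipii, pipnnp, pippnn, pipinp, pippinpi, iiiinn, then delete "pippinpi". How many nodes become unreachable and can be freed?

3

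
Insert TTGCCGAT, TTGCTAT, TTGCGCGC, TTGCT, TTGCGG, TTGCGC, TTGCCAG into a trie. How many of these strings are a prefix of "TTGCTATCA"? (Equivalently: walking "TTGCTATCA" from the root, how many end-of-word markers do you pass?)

2

Traverse "TTGCTATCA" character by character; count nodes along the way that are marked as word ends.
Prefixes of the query that are stored words: "TTGCT", "TTGCTAT"
Count: 2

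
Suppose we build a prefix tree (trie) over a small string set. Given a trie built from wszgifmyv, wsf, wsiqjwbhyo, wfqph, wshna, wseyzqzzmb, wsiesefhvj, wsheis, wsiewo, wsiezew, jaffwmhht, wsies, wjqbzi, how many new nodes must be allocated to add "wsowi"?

3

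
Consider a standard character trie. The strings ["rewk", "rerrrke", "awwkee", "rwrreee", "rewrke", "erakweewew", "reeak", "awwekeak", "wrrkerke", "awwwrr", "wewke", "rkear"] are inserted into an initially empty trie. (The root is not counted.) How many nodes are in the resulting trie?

61

Count nodes per top-level branch (shared prefixes stored once):
  'a'-branch (awwekeak, awwkee, awwwrr): 14 nodes
  'e'-branch (erakweewew): 10 nodes
  'r'-branch (reeak, rerrrke, rewk, rewrke, rkear, rwrreee): 25 nodes
  'w'-branch (wewke, wrrkerke): 12 nodes
Sum: 61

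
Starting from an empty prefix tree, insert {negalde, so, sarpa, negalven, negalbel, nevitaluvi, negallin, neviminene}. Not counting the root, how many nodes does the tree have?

Trie structure (* marks end of a word):
(root)
├─ n
│  └─ e
│     ├─ g
│     │  └─ a
│     │     └─ l
│     │        ├─ b
│     │        │  └─ e
│     │        │     └─ l *
│     │        ├─ d
│     │        │  └─ e *
│     │        ├─ l
│     │        │  └─ i
│     │        │     └─ n *
│     │        └─ v
│     │           └─ e
│     │              └─ n *
│     └─ v
│        └─ i
│           ├─ m
│           │  └─ i
│           │     └─ n
│           │        └─ e
│           │           └─ n
│           │              └─ e *
│           └─ t
│              └─ a
│                 └─ l
│                    └─ u
│                       └─ v
│                          └─ i *
└─ s
   ├─ a
   │  └─ r
   │     └─ p
   │        └─ a *
   └─ o *
Counting every labelled node above: 36.

36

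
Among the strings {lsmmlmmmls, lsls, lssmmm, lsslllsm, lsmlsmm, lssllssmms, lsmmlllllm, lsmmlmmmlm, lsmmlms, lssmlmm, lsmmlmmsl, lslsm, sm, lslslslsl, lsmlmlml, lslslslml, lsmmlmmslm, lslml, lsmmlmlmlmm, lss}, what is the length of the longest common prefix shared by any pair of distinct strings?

9

The deepest shared node is where two words last agree before diverging.
e.g. "lsmmlmmmlm" and "lsmmlmmmls" share the prefix "lsmmlmmml" of length 9; no pair shares a longer one.
Longest shared-prefix length: 9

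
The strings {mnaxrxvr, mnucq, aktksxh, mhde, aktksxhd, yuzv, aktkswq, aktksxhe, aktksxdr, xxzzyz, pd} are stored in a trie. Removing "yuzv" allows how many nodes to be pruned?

4

A node on "yuzv"'s path can go only if nothing else ends at it or branches off below it.
No other word shares any prefix with "yuzv", so all 4 of its nodes go.
Nodes removed: 4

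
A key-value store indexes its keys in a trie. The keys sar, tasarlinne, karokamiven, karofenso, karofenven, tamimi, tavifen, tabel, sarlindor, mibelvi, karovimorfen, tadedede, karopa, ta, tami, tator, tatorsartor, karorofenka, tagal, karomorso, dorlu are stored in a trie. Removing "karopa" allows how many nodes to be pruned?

After clearing the end-marker at "karopa", prune upward until reaching a node still needed by another word.
The suffix "pa" (2 nodes) is used only by "karopa"; the node for "karo" still has the child "k", so pruning stops there.
Nodes removed: 2

2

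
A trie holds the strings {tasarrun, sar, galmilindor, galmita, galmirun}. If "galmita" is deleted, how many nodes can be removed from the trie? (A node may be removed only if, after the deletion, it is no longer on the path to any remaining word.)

2

After clearing the end-marker at "galmita", prune upward until reaching a node still needed by another word.
The suffix "ta" (2 nodes) is used only by "galmita"; the node for "galmi" still has the child "l", so pruning stops there.
Nodes removed: 2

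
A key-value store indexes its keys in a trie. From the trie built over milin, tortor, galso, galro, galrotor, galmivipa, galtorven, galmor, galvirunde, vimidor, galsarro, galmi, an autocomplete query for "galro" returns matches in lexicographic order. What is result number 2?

galrotor

DFS of the "galro" subtree visits, in order: "galro", "galrotor"
The 2nd is galrotor.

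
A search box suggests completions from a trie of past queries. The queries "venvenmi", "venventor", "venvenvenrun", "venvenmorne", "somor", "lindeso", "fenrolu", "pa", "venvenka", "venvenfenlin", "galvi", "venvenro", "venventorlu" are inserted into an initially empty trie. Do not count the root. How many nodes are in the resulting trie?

Insert word by word; a character creates a node only if that edge doesn't already exist:
  "venvenmi" → 8 new (v, e, n, v, e, n, m, i)
  "venventor" → prefix "venven" already present; 3 new (t, o, r)
  "venvenvenrun" → prefix "venven" already present; 6 new (v, e, n, r, u, n)
  "venvenmorne" → prefix "venvenm" already present; 4 new (o, r, n, e)
  "somor" → 5 new (s, o, m, o, r)
  "lindeso" → 7 new (l, i, n, d, e, s, o)
  "fenrolu" → 7 new (f, e, n, r, o, l, u)
  "pa" → 2 new (p, a)
  "venvenka" → prefix "venven" already present; 2 new (k, a)
  "venvenfenlin" → prefix "venven" already present; 6 new (f, e, n, l, i, n)
  "galvi" → 5 new (g, a, l, v, i)
  "venvenro" → prefix "venven" already present; 2 new (r, o)
  "venventorlu" → prefix "venventor" already present; 2 new (l, u)
Total nodes = 8 + 3 + 6 + 4 + 5 + 7 + 7 + 2 + 2 + 6 + 5 + 2 + 2 = 59

59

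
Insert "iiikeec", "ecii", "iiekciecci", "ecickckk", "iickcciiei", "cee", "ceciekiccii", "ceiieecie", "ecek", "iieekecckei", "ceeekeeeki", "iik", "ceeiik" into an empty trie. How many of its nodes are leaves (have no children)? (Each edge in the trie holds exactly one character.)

12

Leaves are exactly the stored words that no other stored word extends.
Those words: "ceciekiccii", "ceeekeeeki", "ceeiik", "ceiieecie", "ecek", "ecickckk", "ecii", "iickcciiei", "iieekecckei", "iiekciecci", "iiikeec", "iik"
Leaf count: 12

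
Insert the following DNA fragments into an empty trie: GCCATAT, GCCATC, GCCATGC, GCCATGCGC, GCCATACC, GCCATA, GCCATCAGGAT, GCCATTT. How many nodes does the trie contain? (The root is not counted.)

For each word, the new-node count is its length minus the longest prefix already in the trie:
  "GCCATAT" → 7 new (G, C, C, A, T, A, T)
  "GCCATC" → prefix "GCCAT" already present; 1 new (C)
  "GCCATGC" → prefix "GCCAT" already present; 2 new (G, C)
  "GCCATGCGC" → prefix "GCCATGC" already present; 2 new (G, C)
  "GCCATACC" → prefix "GCCATA" already present; 2 new (C, C)
  "GCCATA" → prefix "GCCATA" already present; 0 new (none)
  "GCCATCAGGAT" → prefix "GCCATC" already present; 5 new (A, G, G, A, T)
  "GCCATTT" → prefix "GCCAT" already present; 2 new (T, T)
Total nodes = 7 + 1 + 2 + 2 + 2 + 0 + 5 + 2 = 21

21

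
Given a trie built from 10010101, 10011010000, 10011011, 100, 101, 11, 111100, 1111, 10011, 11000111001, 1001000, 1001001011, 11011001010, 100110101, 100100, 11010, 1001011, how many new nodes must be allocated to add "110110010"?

Every character of "110110010" already lies on an existing path (it is a prefix of some stored word).
No new nodes are needed: 0.

0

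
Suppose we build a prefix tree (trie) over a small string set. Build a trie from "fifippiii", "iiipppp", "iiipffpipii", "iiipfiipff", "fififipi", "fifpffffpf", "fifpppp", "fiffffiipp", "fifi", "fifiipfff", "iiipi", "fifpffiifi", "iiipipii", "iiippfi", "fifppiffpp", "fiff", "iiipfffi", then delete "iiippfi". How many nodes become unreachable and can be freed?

A node on "iiippfi"'s path can go only if nothing else ends at it or branches off below it.
The suffix "fi" (2 nodes) is used only by "iiippfi"; the node for "iiipp" still has the child "p", so pruning stops there.
Nodes removed: 2

2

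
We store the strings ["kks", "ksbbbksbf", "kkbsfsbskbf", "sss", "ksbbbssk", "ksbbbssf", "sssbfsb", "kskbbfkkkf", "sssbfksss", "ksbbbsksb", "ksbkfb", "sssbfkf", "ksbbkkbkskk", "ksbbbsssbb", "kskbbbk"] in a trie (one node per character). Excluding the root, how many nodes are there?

Insert word by word; a character creates a node only if that edge doesn't already exist:
  "kks" → 3 new (k, k, s)
  "ksbbbksbf" → prefix "k" already present; 8 new (s, b, b, b, k, s, b, f)
  "kkbsfsbskbf" → prefix "kk" already present; 9 new (b, s, f, s, b, s, k, b, f)
  "sss" → 3 new (s, s, s)
  "ksbbbssk" → prefix "ksbbb" already present; 3 new (s, s, k)
  "ksbbbssf" → prefix "ksbbbss" already present; 1 new (f)
  "sssbfsb" → prefix "sss" already present; 4 new (b, f, s, b)
  "kskbbfkkkf" → prefix "ks" already present; 8 new (k, b, b, f, k, k, k, f)
  "sssbfksss" → prefix "sssbf" already present; 4 new (k, s, s, s)
  "ksbbbsksb" → prefix "ksbbbs" already present; 3 new (k, s, b)
  "ksbkfb" → prefix "ksb" already present; 3 new (k, f, b)
  "sssbfkf" → prefix "sssbfk" already present; 1 new (f)
  "ksbbkkbkskk" → prefix "ksbb" already present; 7 new (k, k, b, k, s, k, k)
  "ksbbbsssbb" → prefix "ksbbbss" already present; 3 new (s, b, b)
  "kskbbbk" → prefix "kskbb" already present; 2 new (b, k)
Total nodes = 3 + 8 + 9 + 3 + 3 + 1 + 4 + 8 + 4 + 3 + 3 + 1 + 7 + 3 + 2 = 62

62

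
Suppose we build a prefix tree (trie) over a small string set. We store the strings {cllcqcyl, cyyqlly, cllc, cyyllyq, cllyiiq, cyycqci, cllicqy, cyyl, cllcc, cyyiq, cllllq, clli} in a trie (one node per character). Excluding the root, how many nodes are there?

36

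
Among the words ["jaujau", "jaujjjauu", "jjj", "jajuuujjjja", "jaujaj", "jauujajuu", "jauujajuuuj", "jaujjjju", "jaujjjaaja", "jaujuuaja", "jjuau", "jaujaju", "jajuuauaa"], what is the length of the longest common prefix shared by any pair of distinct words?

The deepest shared node is where two words last agree before diverging.
e.g. "jauujajuu" and "jauujajuuuj" share the prefix "jauujajuu" of length 9; no pair shares a longer one.
Longest shared-prefix length: 9

9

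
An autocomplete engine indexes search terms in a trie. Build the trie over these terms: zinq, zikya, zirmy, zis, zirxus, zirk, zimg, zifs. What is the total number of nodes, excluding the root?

19

Count nodes per top-level branch (shared prefixes stored once):
  'z'-branch (zifs, zikya, zimg, zinq, zirk, zirmy, zirxus, zis): 19 nodes
Sum: 19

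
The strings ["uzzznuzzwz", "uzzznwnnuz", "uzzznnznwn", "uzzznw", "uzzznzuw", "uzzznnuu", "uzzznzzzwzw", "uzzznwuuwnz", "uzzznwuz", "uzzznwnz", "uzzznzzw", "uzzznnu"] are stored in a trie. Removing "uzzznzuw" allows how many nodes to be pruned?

2

Walk "uzzznzuw" from the leaf back toward the root, removing each node that no remaining word uses.
The suffix "uw" (2 nodes) is used only by "uzzznzuw"; the node for "uzzznz" still has the child "z", so pruning stops there.
Nodes removed: 2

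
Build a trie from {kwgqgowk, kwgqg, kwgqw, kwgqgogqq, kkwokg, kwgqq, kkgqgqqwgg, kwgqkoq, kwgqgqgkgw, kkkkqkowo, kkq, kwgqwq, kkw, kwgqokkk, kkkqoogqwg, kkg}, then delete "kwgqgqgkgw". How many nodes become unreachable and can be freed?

5

After clearing the end-marker at "kwgqgqgkgw", prune upward until reaching a node still needed by another word.
The suffix "qgkgw" (5 nodes) is used only by "kwgqgqgkgw"; the node for "kwgqg" still has the child "o", so pruning stops there.
Nodes removed: 5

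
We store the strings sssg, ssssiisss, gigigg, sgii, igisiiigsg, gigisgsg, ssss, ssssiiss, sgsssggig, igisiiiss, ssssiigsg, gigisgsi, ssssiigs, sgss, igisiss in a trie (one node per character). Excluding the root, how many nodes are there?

Trace insertions, counting only characters that open a new branch:
  "sssg" → 4 new (s, s, s, g)
  "ssssiisss" → prefix "sss" already present; 6 new (s, i, i, s, s, s)
  "gigigg" → 6 new (g, i, g, i, g, g)
  "sgii" → prefix "s" already present; 3 new (g, i, i)
  "igisiiigsg" → 10 new (i, g, i, s, i, i, i, g, s, g)
  "gigisgsg" → prefix "gigi" already present; 4 new (s, g, s, g)
  "ssss" → prefix "ssss" already present; 0 new (none)
  "ssssiiss" → prefix "ssssiiss" already present; 0 new (none)
  "sgsssggig" → prefix "sg" already present; 7 new (s, s, s, g, g, i, g)
  "igisiiiss" → prefix "igisiii" already present; 2 new (s, s)
  "ssssiigsg" → prefix "ssssii" already present; 3 new (g, s, g)
  "gigisgsi" → prefix "gigisgs" already present; 1 new (i)
  "ssssiigs" → prefix "ssssiigs" already present; 0 new (none)
  "sgss" → prefix "sgss" already present; 0 new (none)
  "igisiss" → prefix "igisi" already present; 2 new (s, s)
Total nodes = 4 + 6 + 6 + 3 + 10 + 4 + 0 + 0 + 7 + 2 + 3 + 1 + 0 + 0 + 2 = 48

48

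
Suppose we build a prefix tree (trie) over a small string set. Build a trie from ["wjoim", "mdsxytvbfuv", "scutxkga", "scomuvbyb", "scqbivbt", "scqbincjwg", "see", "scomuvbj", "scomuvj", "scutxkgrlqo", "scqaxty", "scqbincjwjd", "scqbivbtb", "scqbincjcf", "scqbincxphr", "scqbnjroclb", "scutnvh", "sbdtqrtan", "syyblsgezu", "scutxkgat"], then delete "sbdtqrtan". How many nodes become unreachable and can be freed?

Walk "sbdtqrtan" from the leaf back toward the root, removing each node that no remaining word uses.
The suffix "bdtqrtan" (8 nodes) is used only by "sbdtqrtan"; the node for "s" still has the child "c", so pruning stops there.
Nodes removed: 8

8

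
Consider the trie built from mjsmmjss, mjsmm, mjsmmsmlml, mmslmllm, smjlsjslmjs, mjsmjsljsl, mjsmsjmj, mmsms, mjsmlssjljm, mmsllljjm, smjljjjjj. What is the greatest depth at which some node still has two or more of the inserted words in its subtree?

5

The deepest shared node is where two words last agree before diverging.
e.g. "mjsmm" and "mjsmmjss" share the prefix "mjsmm" of length 5; no pair shares a longer one.
Longest shared-prefix length: 5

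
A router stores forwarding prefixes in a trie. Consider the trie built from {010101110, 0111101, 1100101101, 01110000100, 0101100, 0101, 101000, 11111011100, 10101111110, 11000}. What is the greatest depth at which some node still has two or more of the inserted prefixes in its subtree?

4

The deepest shared node is where two words last agree before diverging.
e.g. "0101" and "010101110" share the prefix "0101" of length 4; no pair shares a longer one.
Longest shared-prefix length: 4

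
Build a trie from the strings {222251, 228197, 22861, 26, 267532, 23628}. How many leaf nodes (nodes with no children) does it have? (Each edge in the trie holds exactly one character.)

5

Leaves are exactly the stored words that no other stored word extends.
Those words: "222251", "228197", "22861", "23628", "267532"
Leaf count: 5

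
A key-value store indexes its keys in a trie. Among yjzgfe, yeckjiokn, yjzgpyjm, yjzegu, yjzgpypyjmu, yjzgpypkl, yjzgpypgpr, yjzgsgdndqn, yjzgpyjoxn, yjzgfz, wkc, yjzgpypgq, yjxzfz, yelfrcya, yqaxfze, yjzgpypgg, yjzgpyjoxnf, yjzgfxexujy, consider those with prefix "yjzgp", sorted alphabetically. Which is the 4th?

Words with prefix "yjzgp", in lexicographic order: "yjzgpyjm", "yjzgpyjoxn", "yjzgpyjoxnf", "yjzgpypgg", "yjzgpypgpr", "yjzgpypgq", "yjzgpypkl", "yjzgpypyjmu"
The 4th is yjzgpypgg.

yjzgpypgg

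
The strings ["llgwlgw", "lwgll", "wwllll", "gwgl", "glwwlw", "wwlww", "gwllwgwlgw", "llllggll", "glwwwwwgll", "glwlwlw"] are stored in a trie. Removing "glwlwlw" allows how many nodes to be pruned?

4

After clearing the end-marker at "glwlwlw", prune upward until reaching a node still needed by another word.
The suffix "lwlw" (4 nodes) is used only by "glwlwlw"; the node for "glw" still has the child "w", so pruning stops there.
Nodes removed: 4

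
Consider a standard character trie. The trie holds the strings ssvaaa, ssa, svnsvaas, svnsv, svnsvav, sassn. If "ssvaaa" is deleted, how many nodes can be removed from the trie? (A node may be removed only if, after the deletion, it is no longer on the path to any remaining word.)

A node on "ssvaaa"'s path can go only if nothing else ends at it or branches off below it.
The suffix "vaaa" (4 nodes) is used only by "ssvaaa"; the node for "ss" still has the child "a", so pruning stops there.
Nodes removed: 4

4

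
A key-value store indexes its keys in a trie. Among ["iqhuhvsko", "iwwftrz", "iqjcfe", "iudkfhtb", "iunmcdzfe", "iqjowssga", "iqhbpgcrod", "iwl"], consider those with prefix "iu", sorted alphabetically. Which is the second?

DFS of the "iu" subtree visits, in order: "iudkfhtb", "iunmcdzfe"
The 2nd is iunmcdzfe.

iunmcdzfe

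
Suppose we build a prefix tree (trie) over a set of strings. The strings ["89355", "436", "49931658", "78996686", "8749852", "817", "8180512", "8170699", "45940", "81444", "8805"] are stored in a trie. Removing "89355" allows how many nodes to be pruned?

Walk "89355" from the leaf back toward the root, removing each node that no remaining word uses.
The suffix "9355" (4 nodes) is used only by "89355"; the node for "8" still has the child "7", so pruning stops there.
Nodes removed: 4

4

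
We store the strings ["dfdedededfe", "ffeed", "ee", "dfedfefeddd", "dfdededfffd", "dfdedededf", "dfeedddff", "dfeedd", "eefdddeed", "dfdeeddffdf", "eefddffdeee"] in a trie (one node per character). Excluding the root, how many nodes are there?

Count nodes per top-level branch (shared prefixes stored once):
  'd'-branch (dfdedededf, dfdedededfe, dfdededfffd, dfdeeddffdf, dfedfefeddd, dfeedd, dfeedddff): 37 nodes
  'e'-branch (ee, eefdddeed, eefddffdeee): 15 nodes
  'f'-branch (ffeed): 5 nodes
Sum: 57

57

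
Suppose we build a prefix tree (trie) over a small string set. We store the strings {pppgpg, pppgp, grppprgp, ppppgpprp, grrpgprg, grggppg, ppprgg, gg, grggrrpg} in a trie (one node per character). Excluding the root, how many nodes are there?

Trie structure (* marks end of a word):
(root)
├─ g
│  ├─ g *
│  └─ r
│     ├─ g
│     │  └─ g
│     │     ├─ p
│     │     │  └─ p
│     │     │     └─ g *
│     │     └─ r
│     │        └─ r
│     │           └─ p
│     │              └─ g *
│     ├─ p
│     │  └─ p
│     │     └─ p
│     │        └─ r
│     │           └─ g
│     │              └─ p *
│     └─ r
│        └─ p
│           └─ g
│              └─ p
│                 └─ r
│                    └─ g *
└─ p
   └─ p
      └─ p
         ├─ g
         │  └─ p *
         │     └─ g *
         ├─ p
         │  └─ g
         │     └─ p
         │        └─ p
         │           └─ r
         │              └─ p *
         └─ r
            └─ g
               └─ g *
Counting every labelled node above: 39.

39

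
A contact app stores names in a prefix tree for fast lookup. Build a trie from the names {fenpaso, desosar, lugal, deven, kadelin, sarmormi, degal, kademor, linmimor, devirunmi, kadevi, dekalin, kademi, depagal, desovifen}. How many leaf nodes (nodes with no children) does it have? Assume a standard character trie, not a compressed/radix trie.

A leaf is a node with no children — equivalently, the end of a word that is not a proper prefix of any other stored word.
Those words: "degal", "dekalin", "depagal", "desosar", "desovifen", "deven", "devirunmi", "fenpaso", "kadelin", "kademi", "kademor", "kadevi", "linmimor", "lugal", "sarmormi"
Leaf count: 15

15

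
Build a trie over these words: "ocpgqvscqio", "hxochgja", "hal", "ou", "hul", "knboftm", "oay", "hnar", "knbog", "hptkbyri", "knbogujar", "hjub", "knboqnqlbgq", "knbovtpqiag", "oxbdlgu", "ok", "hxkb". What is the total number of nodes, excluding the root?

74

Count nodes per top-level branch (shared prefixes stored once):
  'h'-branch (hal, hjub, hnar, hptkbyri, hul, hxkb, hxochgja): 27 nodes
  'k'-branch (knboftm, knbog, knbogujar, knboqnqlbgq, knbovtpqiag): 26 nodes
  'o'-branch (oay, ocpgqvscqio, ok, ou, oxbdlgu): 21 nodes
Sum: 74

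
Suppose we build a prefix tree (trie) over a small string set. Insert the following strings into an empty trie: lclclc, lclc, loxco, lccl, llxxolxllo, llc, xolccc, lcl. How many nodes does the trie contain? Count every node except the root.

28

Insert word by word; a character creates a node only if that edge doesn't already exist:
  "lclclc" → 6 new (l, c, l, c, l, c)
  "lclc" → prefix "lclc" already present; 0 new (none)
  "loxco" → prefix "l" already present; 4 new (o, x, c, o)
  "lccl" → prefix "lc" already present; 2 new (c, l)
  "llxxolxllo" → prefix "l" already present; 9 new (l, x, x, o, l, x, l, l, o)
  "llc" → prefix "ll" already present; 1 new (c)
  "xolccc" → 6 new (x, o, l, c, c, c)
  "lcl" → prefix "lcl" already present; 0 new (none)
Total nodes = 6 + 0 + 4 + 2 + 9 + 1 + 6 + 0 = 28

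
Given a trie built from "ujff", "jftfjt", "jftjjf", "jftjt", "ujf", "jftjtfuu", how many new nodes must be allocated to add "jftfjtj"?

1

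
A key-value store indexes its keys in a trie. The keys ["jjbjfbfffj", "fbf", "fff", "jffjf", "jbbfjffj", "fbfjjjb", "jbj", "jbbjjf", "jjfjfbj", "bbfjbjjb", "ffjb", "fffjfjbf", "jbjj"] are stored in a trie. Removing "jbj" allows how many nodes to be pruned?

A node on "jbj"'s path can go only if nothing else ends at it or branches off below it.
Every node on "jbj" is still needed (e.g. by "jbjj"), so nothing is freed.
Nodes removed: 0

0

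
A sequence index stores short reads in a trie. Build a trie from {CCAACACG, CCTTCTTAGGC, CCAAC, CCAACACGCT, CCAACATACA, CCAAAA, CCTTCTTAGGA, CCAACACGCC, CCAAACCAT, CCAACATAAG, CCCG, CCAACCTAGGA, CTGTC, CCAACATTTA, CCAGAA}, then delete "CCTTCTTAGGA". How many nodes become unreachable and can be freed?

After clearing the end-marker at "CCTTCTTAGGA", prune upward until reaching a node still needed by another word.
The suffix "A" (1 node) is used only by "CCTTCTTAGGA"; the node for "CCTTCTTAGG" still has the child "C", so pruning stops there.
Nodes removed: 1

1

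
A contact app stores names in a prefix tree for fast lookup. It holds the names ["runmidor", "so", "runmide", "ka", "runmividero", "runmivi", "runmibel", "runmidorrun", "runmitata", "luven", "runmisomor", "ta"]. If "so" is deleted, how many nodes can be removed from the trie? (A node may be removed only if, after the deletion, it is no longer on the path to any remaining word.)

2

After clearing the end-marker at "so", prune upward until reaching a node still needed by another word.
No other word shares any prefix with "so", so all 2 of its nodes go.
Nodes removed: 2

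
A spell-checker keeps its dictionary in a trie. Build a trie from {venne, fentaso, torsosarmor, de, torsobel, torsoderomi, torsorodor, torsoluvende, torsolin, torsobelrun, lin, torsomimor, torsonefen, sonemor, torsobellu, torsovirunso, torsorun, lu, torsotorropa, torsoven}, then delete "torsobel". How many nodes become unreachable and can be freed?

Walk "torsobel" from the leaf back toward the root, removing each node that no remaining word uses.
Every node on "torsobel" is still needed (e.g. by "torsobelrun"), so nothing is freed.
Nodes removed: 0

0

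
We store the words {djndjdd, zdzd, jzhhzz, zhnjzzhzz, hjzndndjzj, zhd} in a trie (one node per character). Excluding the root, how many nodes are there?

Trie structure (* marks end of a word):
(root)
├─ d
│  └─ j
│     └─ n
│        └─ d
│           └─ j
│              └─ d
│                 └─ d *
├─ h
│  └─ j
│     └─ z
│        └─ n
│           └─ d
│              └─ n
│                 └─ d
│                    └─ j
│                       └─ z
│                          └─ j *
├─ j
│  └─ z
│     └─ h
│        └─ h
│           └─ z
│              └─ z *
└─ z
   ├─ d
   │  └─ z
   │     └─ d *
   └─ h
      ├─ d *
      └─ n
         └─ j
            └─ z
               └─ z
                  └─ h
                     └─ z
                        └─ z *
Counting every labelled node above: 36.

36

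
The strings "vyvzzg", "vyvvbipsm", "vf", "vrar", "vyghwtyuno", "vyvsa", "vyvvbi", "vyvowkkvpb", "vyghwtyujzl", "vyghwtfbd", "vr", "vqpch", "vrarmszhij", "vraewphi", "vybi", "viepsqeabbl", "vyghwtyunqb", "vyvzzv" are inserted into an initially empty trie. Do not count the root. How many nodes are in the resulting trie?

Count nodes per top-level branch (shared prefixes stored once):
  'v'-branch (vf, viepsqeabbl, vqpch, vr, vraewphi, vrar, vrarmszhij, vybi, vyghwtfbd, vyghwtyujzl, vyghwtyuno, vyghwtyunqb, vyvowkkvpb, vyvsa, vyvvbi, vyvvbipsm, vyvzzg, vyvzzv): 69 nodes
Sum: 69

69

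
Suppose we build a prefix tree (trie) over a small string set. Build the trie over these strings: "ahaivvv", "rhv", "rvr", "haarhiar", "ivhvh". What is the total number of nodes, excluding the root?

25

Trie structure (* marks end of a word):
(root)
├─ a
│  └─ h
│     └─ a
│        └─ i
│           └─ v
│              └─ v
│                 └─ v *
├─ h
│  └─ a
│     └─ a
│        └─ r
│           └─ h
│              └─ i
│                 └─ a
│                    └─ r *
├─ i
│  └─ v
│     └─ h
│        └─ v
│           └─ h *
└─ r
   ├─ h
   │  └─ v *
   └─ v
      └─ r *
Counting every labelled node above: 25.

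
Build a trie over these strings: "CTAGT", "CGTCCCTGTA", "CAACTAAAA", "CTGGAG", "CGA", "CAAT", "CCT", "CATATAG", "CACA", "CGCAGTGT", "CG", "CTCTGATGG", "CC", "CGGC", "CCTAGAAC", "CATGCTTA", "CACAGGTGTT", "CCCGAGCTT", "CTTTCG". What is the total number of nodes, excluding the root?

79

Count nodes per top-level branch (shared prefixes stored once):
  'C'-branch (CAACTAAAA, CAAT, CACA, CACAGGTGTT, CATATAG, CATGCTTA, CC, CCCGAGCTT, CCT, CCTAGAAC, CG, CGA, CGCAGTGT, CGGC, CGTCCCTGTA, CTAGT, CTCTGATGG, CTGGAG, CTTTCG): 79 nodes
Sum: 79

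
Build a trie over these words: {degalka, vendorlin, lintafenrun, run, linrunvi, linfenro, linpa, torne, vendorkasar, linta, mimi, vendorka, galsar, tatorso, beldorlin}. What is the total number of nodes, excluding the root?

77

Count nodes per top-level branch (shared prefixes stored once):
  'b'-branch (beldorlin): 9 nodes
  'd'-branch (degalka): 7 nodes
  'g'-branch (galsar): 6 nodes
  'l'-branch (linfenro, linpa, linrunvi, linta, lintafenrun): 23 nodes
  'm'-branch (mimi): 4 nodes
  'r'-branch (run): 3 nodes
  't'-branch (tatorso, torne): 11 nodes
  'v'-branch (vendorka, vendorkasar, vendorlin): 14 nodes
Sum: 77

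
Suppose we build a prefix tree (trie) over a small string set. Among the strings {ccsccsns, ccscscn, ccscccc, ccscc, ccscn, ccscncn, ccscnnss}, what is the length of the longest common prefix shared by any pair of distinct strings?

5

Look for the deepest trie node that still has at least two words in its subtree.
e.g. "ccscc" and "ccscccc" share the prefix "ccscc" of length 5; no pair shares a longer one.
Longest shared-prefix length: 5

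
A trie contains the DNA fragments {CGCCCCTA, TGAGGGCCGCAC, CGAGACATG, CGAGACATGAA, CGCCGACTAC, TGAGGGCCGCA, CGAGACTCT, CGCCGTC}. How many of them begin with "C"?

6

Filter for entries beginning with "C":
Matches: "CGAGACATG", "CGAGACATGAA", "CGAGACTCT", "CGCCCCTA", "CGCCGACTAC", "CGCCGTC"
Count: 6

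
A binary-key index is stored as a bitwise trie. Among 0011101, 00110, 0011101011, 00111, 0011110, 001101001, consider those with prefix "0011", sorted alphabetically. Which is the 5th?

Filter for "0011…" and sort: "00110", "001101001", "00111", "0011101", "0011101011", "0011110"
Position 5: 0011101011

0011101011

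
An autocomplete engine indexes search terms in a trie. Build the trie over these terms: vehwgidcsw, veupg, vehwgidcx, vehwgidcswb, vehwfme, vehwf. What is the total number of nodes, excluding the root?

18

Count nodes per top-level branch (shared prefixes stored once):
  'v'-branch (vehwf, vehwfme, vehwgidcsw, vehwgidcswb, vehwgidcx, veupg): 18 nodes
Sum: 18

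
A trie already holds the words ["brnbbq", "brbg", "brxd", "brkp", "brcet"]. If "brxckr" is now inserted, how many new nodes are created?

Walking "brxckr" from the root, the first 3 characters ("brx") follow existing edges; "c" is the first miss.
So 6 − 3 = 3 new nodes.

3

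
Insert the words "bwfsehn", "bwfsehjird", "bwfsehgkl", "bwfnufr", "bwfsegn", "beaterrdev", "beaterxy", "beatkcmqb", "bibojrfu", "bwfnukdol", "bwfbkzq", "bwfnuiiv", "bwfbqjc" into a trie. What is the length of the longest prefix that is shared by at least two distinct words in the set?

Look for the deepest trie node that still has at least two words in its subtree.
"beaterrdev" and "beaterxy" agree on "beater" (6 characters) before diverging; nothing deeper is shared.
Longest shared-prefix length: 6

6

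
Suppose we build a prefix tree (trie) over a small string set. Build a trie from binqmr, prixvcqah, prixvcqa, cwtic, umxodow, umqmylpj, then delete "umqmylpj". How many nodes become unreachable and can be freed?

A node on "umqmylpj"'s path can go only if nothing else ends at it or branches off below it.
The suffix "qmylpj" (6 nodes) is used only by "umqmylpj"; the node for "um" still has the child "x", so pruning stops there.
Nodes removed: 6

6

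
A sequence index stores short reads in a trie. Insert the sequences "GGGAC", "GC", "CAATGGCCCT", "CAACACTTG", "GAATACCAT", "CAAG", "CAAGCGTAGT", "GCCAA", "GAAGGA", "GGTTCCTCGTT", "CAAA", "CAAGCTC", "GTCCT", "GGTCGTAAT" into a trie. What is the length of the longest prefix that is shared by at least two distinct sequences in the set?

The deepest shared node is where two words last agree before diverging.
e.g. "CAAGCGTAGT" and "CAAGCTC" share the prefix "CAAGC" of length 5; no pair shares a longer one.
Longest shared-prefix length: 5

5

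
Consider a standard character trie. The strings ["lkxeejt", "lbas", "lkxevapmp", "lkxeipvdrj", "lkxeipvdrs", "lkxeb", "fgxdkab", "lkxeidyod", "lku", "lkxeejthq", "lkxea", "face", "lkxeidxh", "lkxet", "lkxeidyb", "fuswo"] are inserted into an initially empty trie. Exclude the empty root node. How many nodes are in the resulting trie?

Trace insertions, counting only characters that open a new branch:
  "lkxeejt" → 7 new (l, k, x, e, e, j, t)
  "lbas" → prefix "l" already present; 3 new (b, a, s)
  "lkxevapmp" → prefix "lkxe" already present; 5 new (v, a, p, m, p)
  "lkxeipvdrj" → prefix "lkxe" already present; 6 new (i, p, v, d, r, j)
  "lkxeipvdrs" → prefix "lkxeipvdr" already present; 1 new (s)
  "lkxeb" → prefix "lkxe" already present; 1 new (b)
  "fgxdkab" → 7 new (f, g, x, d, k, a, b)
  "lkxeidyod" → prefix "lkxei" already present; 4 new (d, y, o, d)
  "lku" → prefix "lk" already present; 1 new (u)
  "lkxeejthq" → prefix "lkxeejt" already present; 2 new (h, q)
  "lkxea" → prefix "lkxe" already present; 1 new (a)
  "face" → prefix "f" already present; 3 new (a, c, e)
  "lkxeidxh" → prefix "lkxeid" already present; 2 new (x, h)
  "lkxet" → prefix "lkxe" already present; 1 new (t)
  "lkxeidyb" → prefix "lkxeidy" already present; 1 new (b)
  "fuswo" → prefix "f" already present; 4 new (u, s, w, o)
Total nodes = 7 + 3 + 5 + 6 + 1 + 1 + 7 + 4 + 1 + 2 + 1 + 3 + 2 + 1 + 1 + 4 = 49

49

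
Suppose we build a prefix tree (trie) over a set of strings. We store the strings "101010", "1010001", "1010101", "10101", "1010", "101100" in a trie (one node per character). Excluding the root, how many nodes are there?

Trie structure (* marks end of a word):
(root)
└─ 1
   └─ 0
      └─ 1
         ├─ 0 *
         │  ├─ 0
         │  │  └─ 0
         │  │     └─ 1 *
         │  └─ 1 *
         │     └─ 0 *
         │        └─ 1 *
         └─ 1
            └─ 0
               └─ 0 *
Counting every labelled node above: 13.

13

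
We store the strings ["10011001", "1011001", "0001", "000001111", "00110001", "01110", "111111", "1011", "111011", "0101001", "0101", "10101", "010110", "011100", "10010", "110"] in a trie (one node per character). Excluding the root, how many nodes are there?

53

Trace insertions, counting only characters that open a new branch:
  "10011001" → 8 new (1, 0, 0, 1, 1, 0, 0, 1)
  "1011001" → prefix "10" already present; 5 new (1, 1, 0, 0, 1)
  "0001" → 4 new (0, 0, 0, 1)
  "000001111" → prefix "000" already present; 6 new (0, 0, 1, 1, 1, 1)
  "00110001" → prefix "00" already present; 6 new (1, 1, 0, 0, 0, 1)
  "01110" → prefix "0" already present; 4 new (1, 1, 1, 0)
  "111111" → prefix "1" already present; 5 new (1, 1, 1, 1, 1)
  "1011" → prefix "1011" already present; 0 new (none)
  "111011" → prefix "111" already present; 3 new (0, 1, 1)
  "0101001" → prefix "01" already present; 5 new (0, 1, 0, 0, 1)
  "0101" → prefix "0101" already present; 0 new (none)
  "10101" → prefix "101" already present; 2 new (0, 1)
  "010110" → prefix "0101" already present; 2 new (1, 0)
  "011100" → prefix "01110" already present; 1 new (0)
  "10010" → prefix "1001" already present; 1 new (0)
  "110" → prefix "11" already present; 1 new (0)
Total nodes = 8 + 5 + 4 + 6 + 6 + 4 + 5 + 0 + 3 + 5 + 0 + 2 + 2 + 1 + 1 + 1 = 53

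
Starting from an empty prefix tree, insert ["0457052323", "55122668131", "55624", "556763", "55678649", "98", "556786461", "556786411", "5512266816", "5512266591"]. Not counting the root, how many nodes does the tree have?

Trace insertions, counting only characters that open a new branch:
  "0457052323" → 10 new (0, 4, 5, 7, 0, 5, 2, 3, 2, 3)
  "55122668131" → 11 new (5, 5, 1, 2, 2, 6, 6, 8, 1, 3, 1)
  "55624" → prefix "55" already present; 3 new (6, 2, 4)
  "556763" → prefix "556" already present; 3 new (7, 6, 3)
  "55678649" → prefix "5567" already present; 4 new (8, 6, 4, 9)
  "98" → 2 new (9, 8)
  "556786461" → prefix "5567864" already present; 2 new (6, 1)
  "556786411" → prefix "5567864" already present; 2 new (1, 1)
  "5512266816" → prefix "551226681" already present; 1 new (6)
  "5512266591" → prefix "5512266" already present; 3 new (5, 9, 1)
Total nodes = 10 + 11 + 3 + 3 + 4 + 2 + 2 + 2 + 1 + 3 = 41

41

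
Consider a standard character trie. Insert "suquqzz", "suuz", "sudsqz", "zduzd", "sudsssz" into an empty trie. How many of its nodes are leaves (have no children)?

5

Leaves are exactly the stored words that no other stored word extends.
Those words: "sudsqz", "sudsssz", "suquqzz", "suuz", "zduzd"
Leaf count: 5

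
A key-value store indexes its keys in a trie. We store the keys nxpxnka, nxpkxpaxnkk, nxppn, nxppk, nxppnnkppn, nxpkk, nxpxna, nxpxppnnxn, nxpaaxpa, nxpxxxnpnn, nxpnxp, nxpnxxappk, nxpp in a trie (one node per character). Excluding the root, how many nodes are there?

50

Insert word by word; a character creates a node only if that edge doesn't already exist:
  "nxpxnka" → 7 new (n, x, p, x, n, k, a)
  "nxpkxpaxnkk" → prefix "nxp" already present; 8 new (k, x, p, a, x, n, k, k)
  "nxppn" → prefix "nxp" already present; 2 new (p, n)
  "nxppk" → prefix "nxpp" already present; 1 new (k)
  "nxppnnkppn" → prefix "nxppn" already present; 5 new (n, k, p, p, n)
  "nxpkk" → prefix "nxpk" already present; 1 new (k)
  "nxpxna" → prefix "nxpxn" already present; 1 new (a)
  "nxpxppnnxn" → prefix "nxpx" already present; 6 new (p, p, n, n, x, n)
  "nxpaaxpa" → prefix "nxp" already present; 5 new (a, a, x, p, a)
  "nxpxxxnpnn" → prefix "nxpx" already present; 6 new (x, x, n, p, n, n)
  "nxpnxp" → prefix "nxp" already present; 3 new (n, x, p)
  "nxpnxxappk" → prefix "nxpnx" already present; 5 new (x, a, p, p, k)
  "nxpp" → prefix "nxpp" already present; 0 new (none)
Total nodes = 7 + 8 + 2 + 1 + 5 + 1 + 1 + 6 + 5 + 6 + 3 + 5 + 0 = 50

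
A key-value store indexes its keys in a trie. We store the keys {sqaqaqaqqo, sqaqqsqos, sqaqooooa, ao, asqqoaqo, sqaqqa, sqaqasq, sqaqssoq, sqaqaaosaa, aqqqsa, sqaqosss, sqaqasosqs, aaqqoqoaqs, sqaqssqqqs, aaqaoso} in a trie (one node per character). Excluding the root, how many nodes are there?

70

Insert word by word; a character creates a node only if that edge doesn't already exist:
  "sqaqaqaqqo" → 10 new (s, q, a, q, a, q, a, q, q, o)
  "sqaqqsqos" → prefix "sqaq" already present; 5 new (q, s, q, o, s)
  "sqaqooooa" → prefix "sqaq" already present; 5 new (o, o, o, o, a)
  "ao" → 2 new (a, o)
  "asqqoaqo" → prefix "a" already present; 7 new (s, q, q, o, a, q, o)
  "sqaqqa" → prefix "sqaqq" already present; 1 new (a)
  "sqaqasq" → prefix "sqaqa" already present; 2 new (s, q)
  "sqaqssoq" → prefix "sqaq" already present; 4 new (s, s, o, q)
  "sqaqaaosaa" → prefix "sqaqa" already present; 5 new (a, o, s, a, a)
  "aqqqsa" → prefix "a" already present; 5 new (q, q, q, s, a)
  "sqaqosss" → prefix "sqaqo" already present; 3 new (s, s, s)
  "sqaqasosqs" → prefix "sqaqas" already present; 4 new (o, s, q, s)
  "aaqqoqoaqs" → prefix "a" already present; 9 new (a, q, q, o, q, o, a, q, s)
  "sqaqssqqqs" → prefix "sqaqss" already present; 4 new (q, q, q, s)
  "aaqaoso" → prefix "aaq" already present; 4 new (a, o, s, o)
Total nodes = 10 + 5 + 5 + 2 + 7 + 1 + 2 + 4 + 5 + 5 + 3 + 4 + 9 + 4 + 4 = 70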